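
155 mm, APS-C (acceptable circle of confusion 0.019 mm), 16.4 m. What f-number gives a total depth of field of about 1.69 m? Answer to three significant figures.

Write h = H − f = f²/(N·c). The thin-lens limits are Dn = s·h/(h + (s−f)) and Df = s·h/(h − (s−f)), so DoF = Df − Dn = 2·s·(s−f)·h / (h² − (s−f)²).
That is a quadratic in h: DoF·h² − 2·s·(s−f)·h − DoF·(s−f)² = 0 ⇒ h = (s−f)·(s + √(s² + DoF²)) / DoF = 16245 × (16400 + √(16400² + 1690²)) / 1690 = 16245 × (16400 + 16486.8) / 1690 ≈ 316122 mm.
Then N = f²/(c·h) = 155² / (0.019 × 316122) = 24025 / 6006.3 ≈ 4.

f/4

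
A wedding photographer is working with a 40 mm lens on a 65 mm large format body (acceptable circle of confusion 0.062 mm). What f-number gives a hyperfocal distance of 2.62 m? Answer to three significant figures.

f/10

Rearrange H = f²/(N·c) + f for N: N = f² / ((H − f)·c).
N = 40² / ((2620 − 40) × 0.062) = 1600 / 160.0 ≈ 10.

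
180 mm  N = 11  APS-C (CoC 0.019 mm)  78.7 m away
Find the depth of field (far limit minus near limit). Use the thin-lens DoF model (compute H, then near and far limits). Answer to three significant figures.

107 m

Hyperfocal distance H = f²/(N·c) + f = 180²/(11 × 0.019) + 180 = 32400/0.209 + 180 ≈ 155203.9 mm ≈ 155.2 m.
Near limit Dn = s·(H − f)/(H + s − 2f) = 78700 × (155203.9 − 180) / (155203.9 + 78700 − 2 × 180) = 78700 × 155023.9 / 233543.9 ≈ 52240 mm.
Far limit Df = s·(H − f)/(H − s) = 78700 × (155203.9 − 180) / (155203.9 − 78700) = 78700 × 155023.9 / 76503.9 ≈ 159474 mm.
Depth of field = Df − Dn = 159474 − 52240 ≈ 107234 mm ≈ 107 m.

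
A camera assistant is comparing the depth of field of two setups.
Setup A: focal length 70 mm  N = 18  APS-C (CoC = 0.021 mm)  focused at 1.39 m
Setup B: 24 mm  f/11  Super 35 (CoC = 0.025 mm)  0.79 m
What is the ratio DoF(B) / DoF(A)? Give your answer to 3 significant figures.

2.33

Setup A: H = 70²/(18×0.021) + 70 ≈ 13033.0 mm; DoF = Df − Dn = 1547.59 − 1261.54 ≈ 286.05 mm.
Setup B: H = 24²/(11×0.025) + 24 ≈ 2118.5 mm; DoF = Df − Dn = 1245.49 − 578.45 ≈ 667.04 mm.
Ratio = 667.04 / 286.05 ≈ 2.33.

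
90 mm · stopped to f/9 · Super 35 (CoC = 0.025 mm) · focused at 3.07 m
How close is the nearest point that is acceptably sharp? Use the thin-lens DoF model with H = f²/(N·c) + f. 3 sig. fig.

2.84 m

Hyperfocal distance H = f²/(N·c) + f = 90²/(9 × 0.025) + 90 = 8100/0.225 + 90 ≈ 36090.0 mm ≈ 36.09 m.
Near limit Dn = s·(H − f)/(H + s − 2f) = 3070 × (36090.0 − 90) / (36090.0 + 3070 − 2 × 90) = 3070 × 36000.0 / 38980.0 ≈ 2835.3 mm ≈ 2.84 m.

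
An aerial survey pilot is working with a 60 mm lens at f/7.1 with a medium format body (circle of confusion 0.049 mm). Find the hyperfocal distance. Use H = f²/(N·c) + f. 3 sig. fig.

Hyperfocal distance H = f²/(N·c) + f = 60²/(7.1 × 0.049) + 60 = 3600/0.3479 + 60 ≈ 10407.8 mm ≈ 10.4 m.

10.4 m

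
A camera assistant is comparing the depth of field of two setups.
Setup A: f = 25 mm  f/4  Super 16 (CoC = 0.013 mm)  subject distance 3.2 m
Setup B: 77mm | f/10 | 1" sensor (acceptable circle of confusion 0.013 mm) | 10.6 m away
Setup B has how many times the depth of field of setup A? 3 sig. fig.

Setup A: H = 25²/(4×0.013) + 25 ≈ 12044.2 mm; DoF = Df − Dn = 4348.8 − 2531.3 ≈ 1817.5 mm.
Setup B: H = 77²/(10×0.013) + 77 ≈ 45684.7 mm; DoF = Df − Dn = 13779.3 − 8612.8 ≈ 5166.5 mm.
Ratio = 5166.5 / 1817.5 ≈ 2.84.

2.84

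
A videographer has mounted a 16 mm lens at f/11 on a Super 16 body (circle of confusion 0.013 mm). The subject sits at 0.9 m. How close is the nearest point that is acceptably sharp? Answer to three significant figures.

Hyperfocal distance H = f²/(N·c) + f = 16²/(11 × 0.013) + 16 = 256/0.143 + 16 ≈ 1806.2 mm ≈ 1.806 m.
Near limit Dn = s·(H − f)/(H + s − 2f) = 900 × (1806.2 − 16) / (1806.2 + 900 − 2 × 16) = 900 × 1790.2 / 2674.2 ≈ 602.49 mm ≈ 0.602 m.

0.602 m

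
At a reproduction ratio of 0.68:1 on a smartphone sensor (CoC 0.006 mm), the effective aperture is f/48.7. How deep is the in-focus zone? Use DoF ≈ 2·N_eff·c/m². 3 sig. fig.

1.26 mm

At magnification m, DoF ≈ 2·N_eff·c/m² = 2 × 48.7 × 0.006 / 0.68² = 0.5844 / 0.4624 ≈ 1.26 mm.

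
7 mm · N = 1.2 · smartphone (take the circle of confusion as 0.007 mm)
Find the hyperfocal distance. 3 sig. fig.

Hyperfocal distance H = f²/(N·c) + f = 7²/(1.2 × 0.007) + 7 = 49/0.0084 + 7 ≈ 5840.3 mm ≈ 5.84 m.

5.84 m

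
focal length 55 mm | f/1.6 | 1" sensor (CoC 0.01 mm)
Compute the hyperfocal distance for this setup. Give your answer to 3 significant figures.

189 m

Hyperfocal distance H = f²/(N·c) + f = 55²/(1.6 × 0.01) + 55 = 3025/0.016 + 55 ≈ 189117.5 mm ≈ 189 m.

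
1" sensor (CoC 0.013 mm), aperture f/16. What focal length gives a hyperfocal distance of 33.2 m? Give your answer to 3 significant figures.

83.0 mm

From H = f²/(N·c) + f, with f ≪ H: f ≈ √(H·N·c) = √(33200 × 16 × 0.013) = √6905.6 ≈ 83.10 mm.
Exact: f² + N·c·f − N·c·H = 0 ⇒ f = (−N·c + √((N·c)² + 4·N·c·H))/2 = (−0.208 + √27622)/2 ≈ 82.996 mm ≈ 83.0 mm.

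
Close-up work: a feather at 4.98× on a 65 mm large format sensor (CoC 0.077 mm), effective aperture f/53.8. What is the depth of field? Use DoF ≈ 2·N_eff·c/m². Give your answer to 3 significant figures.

At magnification m, DoF ≈ 2·N_eff·c/m² = 2 × 53.8 × 0.077 / 4.98² = 8.285 / 24.8 ≈ 0.334 mm.

0.334 mm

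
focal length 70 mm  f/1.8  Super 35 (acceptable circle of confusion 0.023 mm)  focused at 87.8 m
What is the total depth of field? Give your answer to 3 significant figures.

289 m

Hyperfocal distance H = f²/(N·c) + f = 70²/(1.8 × 0.023) + 70 = 4900/0.0414 + 70 ≈ 118427.5 mm ≈ 118.4 m.
Near limit Dn = s·(H − f)/(H + s − 2f) = 87800 × (118427.5 − 70) / (118427.5 + 87800 − 2 × 70) = 87800 × 118357.5 / 206087.5 ≈ 50424 mm.
Far limit Df = s·(H − f)/(H − s) = 87800 × (118427.5 − 70) / (118427.5 − 87800) = 87800 × 118357.5 / 30627.5 ≈ 339296 mm.
Depth of field = Df − Dn = 339296 − 50424 ≈ 288872 mm ≈ 289 m.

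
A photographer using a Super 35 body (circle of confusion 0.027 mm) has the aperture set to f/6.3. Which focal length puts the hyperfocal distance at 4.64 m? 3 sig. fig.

28.0 mm

From H = f²/(N·c) + f, with f ≪ H: f ≈ √(H·N·c) = √(4640 × 6.3 × 0.027) = √789.26 ≈ 28.09 mm.
Exact: f² + N·c·f − N·c·H = 0 ⇒ f = (−N·c + √((N·c)² + 4·N·c·H))/2 = (−0.1701 + √3157.1)/2 ≈ 28.009 mm ≈ 28.0 mm.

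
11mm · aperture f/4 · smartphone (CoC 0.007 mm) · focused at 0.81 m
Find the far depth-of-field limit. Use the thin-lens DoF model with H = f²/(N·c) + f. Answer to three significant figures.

0.994 m

Hyperfocal distance H = f²/(N·c) + f = 11²/(4 × 0.007) + 11 = 121/0.028 + 11 ≈ 4332.4 mm ≈ 4.332 m.
Far limit Df = s·(H − f)/(H − s) = 810 × (4332.4 − 11) / (4332.4 − 810) = 810 × 4321.4 / 3522.4 ≈ 993.73 mm ≈ 0.994 m.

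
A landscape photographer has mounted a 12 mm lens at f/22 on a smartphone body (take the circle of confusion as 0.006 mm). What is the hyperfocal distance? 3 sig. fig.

Hyperfocal distance H = f²/(N·c) + f = 12²/(22 × 0.006) + 12 = 144/0.132 + 12 ≈ 1102.9 mm ≈ 1.10 m.

1.10 m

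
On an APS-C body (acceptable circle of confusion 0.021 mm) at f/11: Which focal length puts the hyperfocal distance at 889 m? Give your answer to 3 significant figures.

From H = f²/(N·c) + f, with f ≪ H: f ≈ √(H·N·c) = √(889000 × 11 × 0.021) = √205359 ≈ 453.2 mm.
The +f correction barely moves this — solving exactly, f² + N·c·f − N·c·H = 0 ⇒ f = (−N·c + √((N·c)² + 4·N·c·H))/2 = (−0.231 + √821436)/2 ≈ 453.05 mm, so f ≈ 453 mm.

453 mm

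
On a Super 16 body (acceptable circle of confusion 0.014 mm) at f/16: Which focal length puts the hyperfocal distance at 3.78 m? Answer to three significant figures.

From H = f²/(N·c) + f, with f ≪ H: f ≈ √(H·N·c) = √(3780 × 16 × 0.014) = √846.72 ≈ 29.10 mm.
Exact: f² + N·c·f − N·c·H = 0 ⇒ f = (−N·c + √((N·c)² + 4·N·c·H))/2 = (−0.224 + √3386.9)/2 ≈ 28.987 mm ≈ 29.0 mm.

29.0 mm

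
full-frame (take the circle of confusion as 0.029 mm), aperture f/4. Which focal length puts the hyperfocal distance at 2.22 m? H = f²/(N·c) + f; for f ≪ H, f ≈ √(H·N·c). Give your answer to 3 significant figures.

From H = f²/(N·c) + f, with f ≪ H: f ≈ √(H·N·c) = √(2220 × 4 × 0.029) = √257.52 ≈ 16.05 mm.
Exact: f² + N·c·f − N·c·H = 0 ⇒ f = (−N·c + √((N·c)² + 4·N·c·H))/2 = (−0.116 + √1030.1)/2 ≈ 15.990 mm ≈ 16.0 mm.

16.0 mm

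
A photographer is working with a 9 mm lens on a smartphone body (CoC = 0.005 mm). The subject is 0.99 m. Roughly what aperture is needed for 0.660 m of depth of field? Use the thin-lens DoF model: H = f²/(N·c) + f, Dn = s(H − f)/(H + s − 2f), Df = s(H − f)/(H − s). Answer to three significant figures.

Write h = H − f = f²/(N·c). The thin-lens limits are Dn = s·h/(h + (s−f)) and Df = s·h/(h − (s−f)), so DoF = Df − Dn = 2·s·(s−f)·h / (h² − (s−f)²).
That is a quadratic in h: DoF·h² − 2·s·(s−f)·h − DoF·(s−f)² = 0 ⇒ h = (s−f)·(s + √(s² + DoF²)) / DoF = 981 × (990 + √(990² + 660²)) / 660 = 981 × (990 + 1189.83) / 660 ≈ 3240.0 mm.
Then N = f²/(c·h) = 9² / (0.005 × 3240.0) = 81 / 16.200 ≈ 5.

f/5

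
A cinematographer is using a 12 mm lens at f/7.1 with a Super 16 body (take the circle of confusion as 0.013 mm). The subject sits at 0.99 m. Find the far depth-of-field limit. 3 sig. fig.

Hyperfocal distance H = f²/(N·c) + f = 12²/(7.1 × 0.013) + 12 = 144/0.0923 + 12 ≈ 1572.1 mm ≈ 1.572 m.
Far limit Df = s·(H − f)/(H − s) = 990 × (1572.1 − 12) / (1572.1 − 990) = 990 × 1560.1 / 582.1 ≈ 2653.2 mm ≈ 2.65 m.

2.65 m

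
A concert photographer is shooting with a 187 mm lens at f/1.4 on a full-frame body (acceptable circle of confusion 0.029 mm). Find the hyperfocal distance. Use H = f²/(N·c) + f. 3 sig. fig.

861 m

Hyperfocal distance H = f²/(N·c) + f = 187²/(1.4 × 0.029) + 187 = 34969/0.0406 + 187 ≈ 861492.4 mm ≈ 861 m.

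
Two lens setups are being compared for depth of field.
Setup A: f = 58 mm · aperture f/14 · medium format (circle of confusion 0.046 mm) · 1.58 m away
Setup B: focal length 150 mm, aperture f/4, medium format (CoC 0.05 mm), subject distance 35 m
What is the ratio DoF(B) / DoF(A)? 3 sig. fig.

23.8

Setup A: H = 58²/(14×0.046) + 58 ≈ 5281.6 mm; DoF = Df − Dn = 2229.7 − 1223.5 ≈ 1006.2 mm.
Setup B: H = 150²/(4×0.05) + 150 ≈ 112650.0 mm; DoF = Df − Dn = 50708 − 26722 ≈ 23986 mm.
Ratio = 23986 / 1006.2 ≈ 23.8.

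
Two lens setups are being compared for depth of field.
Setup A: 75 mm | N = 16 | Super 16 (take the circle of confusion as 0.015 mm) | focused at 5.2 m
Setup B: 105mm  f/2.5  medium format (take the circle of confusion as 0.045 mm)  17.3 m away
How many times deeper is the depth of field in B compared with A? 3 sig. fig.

2.62

Setup A: H = 75²/(16×0.015) + 75 ≈ 23512.5 mm; DoF = Df − Dn = 6655.3 − 4267.0 ≈ 2388.3 mm.
Setup B: H = 105²/(2.5×0.045) + 105 ≈ 98105.0 mm; DoF = Df − Dn = 20981.4 − 14717.7 ≈ 6263.7 mm.
Ratio = 6263.7 / 2388.3 ≈ 2.62.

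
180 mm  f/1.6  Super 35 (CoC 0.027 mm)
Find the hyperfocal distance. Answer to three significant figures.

Hyperfocal distance H = f²/(N·c) + f = 180²/(1.6 × 0.027) + 180 = 32400/0.0432 + 180 ≈ 750180.0 mm ≈ 750 m.

750 m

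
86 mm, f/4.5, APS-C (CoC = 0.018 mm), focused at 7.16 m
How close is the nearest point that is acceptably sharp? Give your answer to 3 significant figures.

6.65 m

Hyperfocal distance H = f²/(N·c) + f = 86²/(4.5 × 0.018) + 86 = 7396/0.081 + 86 ≈ 91394.6 mm ≈ 91.39 m.
Near limit Dn = s·(H − f)/(H + s − 2f) = 7160 × (91394.6 − 86) / (91394.6 + 7160 − 2 × 86) = 7160 × 91308.6 / 98382.6 ≈ 6645.2 mm ≈ 6.65 m.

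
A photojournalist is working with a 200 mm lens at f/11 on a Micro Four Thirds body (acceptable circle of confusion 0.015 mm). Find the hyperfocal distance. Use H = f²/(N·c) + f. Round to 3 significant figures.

Hyperfocal distance H = f²/(N·c) + f = 200²/(11 × 0.015) + 200 = 40000/0.165 + 200 ≈ 242624.2 mm ≈ 243 m.

243 m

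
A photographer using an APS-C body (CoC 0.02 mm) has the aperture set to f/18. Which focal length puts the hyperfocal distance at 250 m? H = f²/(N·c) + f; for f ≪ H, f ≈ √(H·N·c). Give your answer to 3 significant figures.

From H = f²/(N·c) + f, with f ≪ H: f ≈ √(H·N·c) = √(250000 × 18 × 0.02) = √90000 ≈ 300.0 mm.
The +f correction barely moves this — solving exactly, f² + N·c·f − N·c·H = 0 ⇒ f = (−N·c + √((N·c)² + 4·N·c·H))/2 = (−0.36 + √360000)/2 ≈ 299.82 mm, so f ≈ 300 mm.

300 mm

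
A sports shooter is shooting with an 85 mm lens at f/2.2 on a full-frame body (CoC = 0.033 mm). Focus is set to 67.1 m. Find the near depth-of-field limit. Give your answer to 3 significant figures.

40.1 m

Hyperfocal distance H = f²/(N·c) + f = 85²/(2.2 × 0.033) + 85 = 7225/0.0726 + 85 ≈ 99602.9 mm ≈ 99.60 m.
Near limit Dn = s·(H − f)/(H + s − 2f) = 67100 × (99602.9 − 85) / (99602.9 + 67100 − 2 × 85) = 67100 × 99517.9 / 166532.9 ≈ 40098 mm ≈ 40.1 m.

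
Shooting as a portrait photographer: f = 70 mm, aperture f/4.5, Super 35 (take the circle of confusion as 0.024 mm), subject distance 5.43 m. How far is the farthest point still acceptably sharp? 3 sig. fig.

6.16 m

Hyperfocal distance H = f²/(N·c) + f = 70²/(4.5 × 0.024) + 70 = 4900/0.108 + 70 ≈ 45440.4 mm ≈ 45.44 m.
Far limit Df = s·(H − f)/(H − s) = 5430 × (45440.4 − 70) / (45440.4 − 5430) = 5430 × 45370.4 / 40010.4 ≈ 6157.4 mm ≈ 6.16 m.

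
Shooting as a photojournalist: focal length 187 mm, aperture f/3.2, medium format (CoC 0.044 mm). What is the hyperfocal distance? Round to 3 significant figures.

249 m

Hyperfocal distance H = f²/(N·c) + f = 187²/(3.2 × 0.044) + 187 = 34969/0.1408 + 187 ≈ 248546.4 mm ≈ 249 m.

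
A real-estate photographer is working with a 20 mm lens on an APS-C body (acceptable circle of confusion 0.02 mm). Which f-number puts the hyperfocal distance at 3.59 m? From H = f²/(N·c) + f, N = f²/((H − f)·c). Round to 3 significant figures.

Rearrange H = f²/(N·c) + f for N: N = f² / ((H − f)·c).
N = 20² / ((3590 − 20) × 0.02) = 400 / 71.40 ≈ 5.60.

f/5.60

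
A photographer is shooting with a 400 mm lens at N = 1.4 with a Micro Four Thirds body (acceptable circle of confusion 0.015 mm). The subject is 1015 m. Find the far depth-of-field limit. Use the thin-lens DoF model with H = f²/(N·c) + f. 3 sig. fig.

1170 m

Hyperfocal distance H = f²/(N·c) + f = 400²/(1.4 × 0.015) + 400 = 160000/0.021 + 400 ≈ 7619447.6 mm ≈ 7619 m.
Far limit Df = s·(H − f)/(H − s) = 1015000 × (7619447.6 − 400) / (7619447.6 − 1015000) = 1015000 × 7619047.6 / 6604447.6 ≈ 1170928 mm ≈ 1170 m.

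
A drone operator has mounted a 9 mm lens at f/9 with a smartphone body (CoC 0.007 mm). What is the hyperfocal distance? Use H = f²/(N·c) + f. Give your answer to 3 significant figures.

Hyperfocal distance H = f²/(N·c) + f = 9²/(9 × 0.007) + 9 = 81/0.063 + 9 ≈ 1294.7 mm ≈ 1.29 m.

1.29 m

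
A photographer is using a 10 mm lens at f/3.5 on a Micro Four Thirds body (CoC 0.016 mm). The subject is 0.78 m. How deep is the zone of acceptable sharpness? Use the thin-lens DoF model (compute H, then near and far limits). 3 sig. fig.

0.826 m

Hyperfocal distance H = f²/(N·c) + f = 10²/(3.5 × 0.016) + 10 = 100/0.056 + 10 ≈ 1795.7 mm ≈ 1.796 m.
Near limit Dn = s·(H − f)/(H + s − 2f) = 780 × (1795.7 − 10) / (1795.7 + 780 − 2 × 10) = 780 × 1785.7 / 2555.7 ≈ 545.00 mm.
Far limit Df = s·(H − f)/(H − s) = 780 × (1795.7 − 10) / (1795.7 − 780) = 780 × 1785.7 / 1015.7 ≈ 1371.31 mm.
Depth of field = Df − Dn = 1371.31 − 545.00 ≈ 826.31 mm ≈ 0.826 m.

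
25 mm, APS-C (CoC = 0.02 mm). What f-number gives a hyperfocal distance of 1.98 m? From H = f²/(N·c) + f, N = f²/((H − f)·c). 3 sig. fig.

Rearrange H = f²/(N·c) + f for N: N = f² / ((H − f)·c).
N = 25² / ((1980 − 25) × 0.02) = 625 / 39.10 ≈ 16.

f/16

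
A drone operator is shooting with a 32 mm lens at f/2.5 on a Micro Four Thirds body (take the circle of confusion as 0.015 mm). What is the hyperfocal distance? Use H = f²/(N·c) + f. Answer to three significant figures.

27.3 m

Hyperfocal distance H = f²/(N·c) + f = 32²/(2.5 × 0.015) + 32 = 1024/0.0375 + 32 ≈ 27338.7 mm ≈ 27.3 m.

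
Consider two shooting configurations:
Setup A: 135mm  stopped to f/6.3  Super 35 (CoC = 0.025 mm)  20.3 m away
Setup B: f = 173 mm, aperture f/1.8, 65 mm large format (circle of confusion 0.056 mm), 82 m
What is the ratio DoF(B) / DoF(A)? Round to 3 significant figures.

6.70

Setup A: H = 135²/(6.3×0.025) + 135 ≈ 115849.3 mm; DoF = Df − Dn = 24584.2 − 17287.4 ≈ 7296.8 mm.
Setup B: H = 173²/(1.8×0.056) + 173 ≈ 297087.7 mm; DoF = Df − Dn = 113196 − 64284 ≈ 48912 mm.
Ratio = 48912 / 7296.8 ≈ 6.70.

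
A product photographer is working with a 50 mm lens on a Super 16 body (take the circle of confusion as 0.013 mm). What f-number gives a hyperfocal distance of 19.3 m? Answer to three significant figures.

f/9.99

Rearrange H = f²/(N·c) + f for N: N = f² / ((H − f)·c).
N = 50² / ((19300 − 50) × 0.013) = 2500 / 250.2 ≈ 9.99.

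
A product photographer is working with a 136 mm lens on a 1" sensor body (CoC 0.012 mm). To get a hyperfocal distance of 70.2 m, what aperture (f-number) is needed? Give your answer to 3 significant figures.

f/22

Rearrange H = f²/(N·c) + f for N: N = f² / ((H − f)·c).
N = 136² / ((70200 − 136) × 0.012) = 18496 / 840.8 ≈ 22.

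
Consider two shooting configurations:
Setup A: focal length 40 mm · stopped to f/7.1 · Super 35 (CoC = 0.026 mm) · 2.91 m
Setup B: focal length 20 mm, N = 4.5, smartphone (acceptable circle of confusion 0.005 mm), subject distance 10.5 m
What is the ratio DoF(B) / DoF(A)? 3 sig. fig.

8.77

Setup A: H = 40²/(7.1×0.026) + 40 ≈ 8707.4 mm; DoF = Df − Dn = 4350.6 − 2186.1 ≈ 2164.5 mm.
Setup B: H = 20²/(4.5×0.005) + 20 ≈ 17797.8 mm; DoF = Df − Dn = 25579 − 6606 ≈ 18973 mm.
Ratio = 18973 / 2164.5 ≈ 8.77.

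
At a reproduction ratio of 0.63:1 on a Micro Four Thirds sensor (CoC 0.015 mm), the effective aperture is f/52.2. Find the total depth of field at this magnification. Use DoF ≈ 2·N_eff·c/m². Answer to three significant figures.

3.95 mm

At magnification m, DoF ≈ 2·N_eff·c/m² = 2 × 52.2 × 0.015 / 0.63² = 1.566 / 0.3969 ≈ 3.95 mm.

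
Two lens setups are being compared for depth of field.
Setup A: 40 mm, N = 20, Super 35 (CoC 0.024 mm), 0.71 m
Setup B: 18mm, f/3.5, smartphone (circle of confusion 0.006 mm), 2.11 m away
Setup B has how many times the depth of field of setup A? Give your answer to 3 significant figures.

1.96

Setup A: H = 40²/(20×0.024) + 40 ≈ 3373.3 mm; DoF = Df − Dn = 888.61 − 591.17 ≈ 297.44 mm.
Setup B: H = 18²/(3.5×0.006) + 18 ≈ 15446.6 mm; DoF = Df − Dn = 2440.98 − 1858.06 ≈ 582.92 mm.
Ratio = 582.92 / 297.44 ≈ 1.96.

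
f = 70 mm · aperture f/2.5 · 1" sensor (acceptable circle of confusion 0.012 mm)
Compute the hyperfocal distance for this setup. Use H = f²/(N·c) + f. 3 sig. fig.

163 m

Hyperfocal distance H = f²/(N·c) + f = 70²/(2.5 × 0.012) + 70 = 4900/0.03 + 70 ≈ 163403.3 mm ≈ 163 m.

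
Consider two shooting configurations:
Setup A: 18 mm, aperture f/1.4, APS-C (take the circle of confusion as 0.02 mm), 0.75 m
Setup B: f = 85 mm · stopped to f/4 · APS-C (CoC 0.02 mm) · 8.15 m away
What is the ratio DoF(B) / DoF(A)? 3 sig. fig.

15.4

Setup A: H = 18²/(1.4×0.02) + 18 ≈ 11589.4 mm; DoF = Df − Dn = 800.648 − 705.378 ≈ 95.270 mm.
Setup B: H = 85²/(4×0.02) + 85 ≈ 90397.5 mm; DoF = Df − Dn = 8949.2 − 7481.9 ≈ 1467.3 mm.
Ratio = 1467.3 / 95.270 ≈ 15.4.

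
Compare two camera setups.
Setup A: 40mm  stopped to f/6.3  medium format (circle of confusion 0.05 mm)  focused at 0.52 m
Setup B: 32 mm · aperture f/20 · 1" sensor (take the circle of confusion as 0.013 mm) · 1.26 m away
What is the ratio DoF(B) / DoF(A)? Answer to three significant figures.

8.78

Setup A: H = 40²/(6.3×0.05) + 40 ≈ 5119.4 mm; DoF = Df − Dn = 574.268 − 475.103 ≈ 99.165 mm.
Setup B: H = 32²/(20×0.013) + 32 ≈ 3970.5 mm; DoF = Df − Dn = 1830.85 − 960.51 ≈ 870.34 mm.
Ratio = 870.34 / 99.165 ≈ 8.78.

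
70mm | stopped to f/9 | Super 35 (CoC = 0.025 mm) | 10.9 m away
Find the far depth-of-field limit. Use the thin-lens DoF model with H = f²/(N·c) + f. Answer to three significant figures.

21.7 m

Hyperfocal distance H = f²/(N·c) + f = 70²/(9 × 0.025) + 70 = 4900/0.225 + 70 ≈ 21847.8 mm ≈ 21.85 m.
Far limit Df = s·(H − f)/(H − s) = 10900 × (21847.8 − 70) / (21847.8 − 10900) = 10900 × 21777.8 / 10947.8 ≈ 21683 mm ≈ 21.7 m.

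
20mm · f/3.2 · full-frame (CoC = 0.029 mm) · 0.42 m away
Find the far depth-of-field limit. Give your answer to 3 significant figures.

Hyperfocal distance H = f²/(N·c) + f = 20²/(3.2 × 0.029) + 20 = 400/0.0928 + 20 ≈ 4330.3 mm ≈ 4.330 m.
Far limit Df = s·(H − f)/(H − s) = 420 × (4330.3 − 20) / (4330.3 − 420) = 420 × 4310.3 / 3910.3 ≈ 462.96 mm.

463 mm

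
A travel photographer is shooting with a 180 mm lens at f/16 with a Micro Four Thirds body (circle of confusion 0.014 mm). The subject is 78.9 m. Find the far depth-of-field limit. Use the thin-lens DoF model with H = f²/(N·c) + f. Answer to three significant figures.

173 m

Hyperfocal distance H = f²/(N·c) + f = 180²/(16 × 0.014) + 180 = 32400/0.224 + 180 ≈ 144822.9 mm ≈ 144.8 m.
Far limit Df = s·(H − f)/(H − s) = 78900 × (144822.9 − 180) / (144822.9 − 78900) = 78900 × 144642.9 / 65922.9 ≈ 173116 mm ≈ 173 m.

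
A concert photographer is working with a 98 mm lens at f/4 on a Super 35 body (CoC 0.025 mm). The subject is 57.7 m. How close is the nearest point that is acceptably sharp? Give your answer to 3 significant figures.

36.1 m

Hyperfocal distance H = f²/(N·c) + f = 98²/(4 × 0.025) + 98 = 9604/0.1 + 98 ≈ 96138.0 mm ≈ 96.14 m.
Near limit Dn = s·(H − f)/(H + s − 2f) = 57700 × (96138.0 − 98) / (96138.0 + 57700 − 2 × 98) = 57700 × 96040.0 / 153642.0 ≈ 36068 mm ≈ 36.1 m.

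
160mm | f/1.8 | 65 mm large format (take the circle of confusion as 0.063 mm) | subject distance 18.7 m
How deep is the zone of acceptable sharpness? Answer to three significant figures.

Hyperfocal distance H = f²/(N·c) + f = 160²/(1.8 × 0.063) + 160 = 25600/0.1134 + 160 ≈ 225909.6 mm ≈ 225.9 m.
Near limit Dn = s·(H − f)/(H + s − 2f) = 18700 × (225909.6 − 160) / (225909.6 + 18700 − 2 × 160) = 18700 × 225749.6 / 244289.6 ≈ 17280.8 mm.
Far limit Df = s·(H − f)/(H − s) = 18700 × (225909.6 − 160) / (225909.6 − 18700) = 18700 × 225749.6 / 207209.6 ≈ 20373.2 mm.
Depth of field = Df − Dn = 20373.2 − 17280.8 ≈ 3092.4 mm ≈ 3.09 m.

3.09 m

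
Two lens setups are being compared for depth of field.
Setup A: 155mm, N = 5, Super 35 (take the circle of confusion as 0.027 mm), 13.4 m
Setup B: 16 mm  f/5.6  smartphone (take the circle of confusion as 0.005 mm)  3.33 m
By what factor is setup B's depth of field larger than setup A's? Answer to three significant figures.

Setup A: H = 155²/(5×0.027) + 155 ≈ 178118.0 mm; DoF = Df − Dn = 14477.5 − 12471.8 ≈ 2005.7 mm.
Setup B: H = 16²/(5.6×0.005) + 16 ≈ 9158.9 mm; DoF = Df − Dn = 5223.3 − 2444.1 ≈ 2779.2 mm.
Ratio = 2779.2 / 2005.7 ≈ 1.39.

1.39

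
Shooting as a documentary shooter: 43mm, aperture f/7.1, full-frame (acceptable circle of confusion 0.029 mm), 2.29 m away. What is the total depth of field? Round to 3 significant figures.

1.22 m

Hyperfocal distance H = f²/(N·c) + f = 43²/(7.1 × 0.029) + 43 = 1849/0.2059 + 43 ≈ 9023.1 mm ≈ 9.023 m.
Near limit Dn = s·(H − f)/(H + s − 2f) = 2290 × (9023.1 − 43) / (9023.1 + 2290 − 2 × 43) = 2290 × 8980.1 / 11227.1 ≈ 1831.7 mm.
Far limit Df = s·(H − f)/(H − s) = 2290 × (9023.1 − 43) / (9023.1 − 2290) = 2290 × 8980.1 / 6733.1 ≈ 3054.2 mm.
Depth of field = Df − Dn = 3054.2 − 1831.7 ≈ 1222.5 mm ≈ 1.22 m.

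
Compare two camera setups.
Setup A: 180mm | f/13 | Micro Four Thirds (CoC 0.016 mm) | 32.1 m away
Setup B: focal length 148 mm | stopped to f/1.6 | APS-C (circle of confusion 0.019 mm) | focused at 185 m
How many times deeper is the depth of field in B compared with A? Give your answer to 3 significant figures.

7.40

Setup A: H = 180²/(13×0.016) + 180 ≈ 155949.2 mm; DoF = Df − Dn = 40373 − 26641 ≈ 13732 mm.
Setup B: H = 148²/(1.6×0.019) + 148 ≈ 720674.3 mm; DoF = Df − Dn = 248840 − 147228 ≈ 101612 mm.
Ratio = 101612 / 13732 ≈ 7.40.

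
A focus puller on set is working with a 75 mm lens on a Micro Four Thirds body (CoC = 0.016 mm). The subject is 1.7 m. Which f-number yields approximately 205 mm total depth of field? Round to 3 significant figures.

f/13

Write h = H − f = f²/(N·c). The thin-lens limits are Dn = s·h/(h + (s−f)) and Df = s·h/(h − (s−f)), so DoF = Df − Dn = 2·s·(s−f)·h / (h² − (s−f)²).
That is a quadratic in h: DoF·h² − 2·s·(s−f)·h − DoF·(s−f)² = 0 ⇒ h = (s−f)·(s + √(s² + DoF²)) / DoF = 1625 × (1700 + √(1700² + 205²)) / 205 = 1625 × (1700 + 1712.32) / 205 ≈ 27049 mm.
Then N = f²/(c·h) = 75² / (0.016 × 27049) = 5625 / 432.78 ≈ 13.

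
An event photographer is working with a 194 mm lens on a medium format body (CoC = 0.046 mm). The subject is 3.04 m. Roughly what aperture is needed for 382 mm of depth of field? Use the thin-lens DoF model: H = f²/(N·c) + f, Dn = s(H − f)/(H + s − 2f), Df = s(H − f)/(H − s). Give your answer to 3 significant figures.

f/18

Write h = H − f = f²/(N·c). The thin-lens limits are Dn = s·h/(h + (s−f)) and Df = s·h/(h − (s−f)), so DoF = Df − Dn = 2·s·(s−f)·h / (h² − (s−f)²).
That is a quadratic in h: DoF·h² − 2·s·(s−f)·h − DoF·(s−f)² = 0 ⇒ h = (s−f)·(s + √(s² + DoF²)) / DoF = 2846 × (3040 + √(3040² + 382²)) / 382 = 2846 × (3040 + 3063.91) / 382 ≈ 45476 mm.
Then N = f²/(c·h) = 194² / (0.046 × 45476) = 37636 / 2091.9 ≈ 18.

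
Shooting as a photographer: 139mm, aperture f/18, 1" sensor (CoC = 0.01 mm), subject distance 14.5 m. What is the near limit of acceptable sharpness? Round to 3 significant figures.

Hyperfocal distance H = f²/(N·c) + f = 139²/(18 × 0.01) + 139 = 19321/0.18 + 139 ≈ 107477.9 mm ≈ 107.5 m.
Near limit Dn = s·(H − f)/(H + s − 2f) = 14500 × (107477.9 − 139) / (107477.9 + 14500 − 2 × 139) = 14500 × 107338.9 / 121699.9 ≈ 12789 mm ≈ 12.8 m.

12.8 m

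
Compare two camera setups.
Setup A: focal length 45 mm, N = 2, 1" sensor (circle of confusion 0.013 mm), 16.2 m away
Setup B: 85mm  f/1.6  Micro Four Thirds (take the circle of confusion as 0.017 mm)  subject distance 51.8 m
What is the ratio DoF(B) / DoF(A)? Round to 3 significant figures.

Setup A: H = 45²/(2×0.013) + 45 ≈ 77929.6 mm; DoF = Df − Dn = 20439.6 − 13417.0 ≈ 7022.6 mm.
Setup B: H = 85²/(1.6×0.017) + 85 ≈ 265710.0 mm; DoF = Df − Dn = 64323 − 43358 ≈ 20965 mm.
Ratio = 20965 / 7022.6 ≈ 2.99.

2.99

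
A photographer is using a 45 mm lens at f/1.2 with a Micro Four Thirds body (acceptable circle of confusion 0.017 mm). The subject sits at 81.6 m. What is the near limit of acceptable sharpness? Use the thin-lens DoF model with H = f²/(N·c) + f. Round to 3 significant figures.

44.8 m

Hyperfocal distance H = f²/(N·c) + f = 45²/(1.2 × 0.017) + 45 = 2025/0.0204 + 45 ≈ 99309.7 mm ≈ 99.31 m.
Near limit Dn = s·(H − f)/(H + s − 2f) = 81600 × (99309.7 − 45) / (99309.7 + 81600 − 2 × 45) = 81600 × 99264.7 / 180819.7 ≈ 44796 mm ≈ 44.8 m.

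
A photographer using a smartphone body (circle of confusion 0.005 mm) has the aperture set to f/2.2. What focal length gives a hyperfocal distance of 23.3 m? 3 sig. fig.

16.0 mm

From H = f²/(N·c) + f, with f ≪ H: f ≈ √(H·N·c) = √(23300 × 2.2 × 0.005) = √256.30 ≈ 16.01 mm.
The +f correction barely moves this — solving exactly, f² + N·c·f − N·c·H = 0 ⇒ f = (−N·c + √((N·c)² + 4·N·c·H))/2 = (−0.011 + √1025.2)/2 ≈ 16.004 mm, so f ≈ 16.0 mm.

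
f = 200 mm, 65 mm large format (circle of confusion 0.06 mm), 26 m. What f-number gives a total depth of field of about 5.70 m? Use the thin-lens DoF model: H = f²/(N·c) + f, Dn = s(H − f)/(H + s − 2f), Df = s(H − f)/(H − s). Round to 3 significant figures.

f/2.80

Write h = H − f = f²/(N·c). The thin-lens limits are Dn = s·h/(h + (s−f)) and Df = s·h/(h − (s−f)), so DoF = Df − Dn = 2·s·(s−f)·h / (h² − (s−f)²).
That is a quadratic in h: DoF·h² − 2·s·(s−f)·h − DoF·(s−f)² = 0 ⇒ h = (s−f)·(s + √(s² + DoF²)) / DoF = 25800 × (26000 + √(26000² + 5700²)) / 5700 = 25800 × (26000 + 26617.5) / 5700 ≈ 238163 mm.
Then N = f²/(c·h) = 200² / (0.06 × 238163) = 40000 / 14290 ≈ 2.80.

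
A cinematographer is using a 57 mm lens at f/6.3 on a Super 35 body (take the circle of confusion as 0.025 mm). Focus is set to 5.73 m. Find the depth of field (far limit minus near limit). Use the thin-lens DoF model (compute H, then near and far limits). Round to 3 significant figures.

Hyperfocal distance H = f²/(N·c) + f = 57²/(6.3 × 0.025) + 57 = 3249/0.1575 + 57 ≈ 20685.6 mm ≈ 20.69 m.
Near limit Dn = s·(H − f)/(H + s − 2f) = 5730 × (20685.6 − 57) / (20685.6 + 5730 − 2 × 57) = 5730 × 20628.6 / 26301.6 ≈ 4494.1 mm.
Far limit Df = s·(H − f)/(H − s) = 5730 × (20685.6 − 57) / (20685.6 − 5730) = 5730 × 20628.6 / 14955.6 ≈ 7903.5 mm.
Depth of field = Df − Dn = 7903.5 − 4494.1 ≈ 3409.4 mm ≈ 3.41 m.

3.41 m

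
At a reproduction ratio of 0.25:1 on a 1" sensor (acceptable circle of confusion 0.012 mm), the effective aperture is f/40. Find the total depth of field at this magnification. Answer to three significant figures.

15.4 mm

At magnification m, DoF ≈ 2·N_eff·c/m² = 2 × 40 × 0.012 / 0.25² = 0.96 / 0.0625 ≈ 15.4 mm.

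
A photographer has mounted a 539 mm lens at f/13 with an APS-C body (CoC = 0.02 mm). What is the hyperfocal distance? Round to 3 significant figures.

Hyperfocal distance H = f²/(N·c) + f = 539²/(13 × 0.02) + 539 = 290521/0.26 + 539 ≈ 1117927.5 mm ≈ 1120 m.

1120 m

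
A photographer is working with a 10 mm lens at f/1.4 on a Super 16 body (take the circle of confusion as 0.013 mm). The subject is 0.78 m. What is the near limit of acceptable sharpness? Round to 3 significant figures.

0.684 m

Hyperfocal distance H = f²/(N·c) + f = 10²/(1.4 × 0.013) + 10 = 100/0.0182 + 10 ≈ 5504.5 mm ≈ 5.505 m.
Near limit Dn = s·(H − f)/(H + s − 2f) = 780 × (5504.5 − 10) / (5504.5 + 780 − 2 × 10) = 780 × 5494.5 / 6264.5 ≈ 684.13 mm ≈ 0.684 m.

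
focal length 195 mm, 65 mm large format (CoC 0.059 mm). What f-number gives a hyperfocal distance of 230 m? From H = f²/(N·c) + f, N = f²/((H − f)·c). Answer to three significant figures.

Rearrange H = f²/(N·c) + f for N: N = f² / ((H − f)·c).
N = 195² / ((230000 − 195) × 0.059) = 38025 / 13558 ≈ 2.80.

f/2.80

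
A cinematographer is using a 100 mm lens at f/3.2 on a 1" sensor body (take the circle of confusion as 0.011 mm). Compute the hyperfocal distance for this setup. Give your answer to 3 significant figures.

284 m

Hyperfocal distance H = f²/(N·c) + f = 100²/(3.2 × 0.011) + 100 = 10000/0.0352 + 100 ≈ 284190.9 mm ≈ 284 m.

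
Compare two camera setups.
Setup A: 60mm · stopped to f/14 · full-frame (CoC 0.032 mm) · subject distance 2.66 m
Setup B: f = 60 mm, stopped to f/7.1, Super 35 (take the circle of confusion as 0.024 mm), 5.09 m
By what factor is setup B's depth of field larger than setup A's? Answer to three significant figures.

1.34

Setup A: H = 60²/(14×0.032) + 60 ≈ 8095.7 mm; DoF = Df − Dn = 3932.3 − 2009.7 ≈ 1922.6 mm.
Setup B: H = 60²/(7.1×0.024) + 60 ≈ 21186.8 mm; DoF = Df − Dn = 6680.5 − 4111.2 ≈ 2569.3 mm.
Ratio = 2569.3 / 1922.6 ≈ 1.34.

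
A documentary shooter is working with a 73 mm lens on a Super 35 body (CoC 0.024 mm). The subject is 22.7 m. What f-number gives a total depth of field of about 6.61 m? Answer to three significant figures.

Write h = H − f = f²/(N·c). The thin-lens limits are Dn = s·h/(h + (s−f)) and Df = s·h/(h − (s−f)), so DoF = Df − Dn = 2·s·(s−f)·h / (h² − (s−f)²).
That is a quadratic in h: DoF·h² − 2·s·(s−f)·h − DoF·(s−f)² = 0 ⇒ h = (s−f)·(s + √(s² + DoF²)) / DoF = 22627 × (22700 + √(22700² + 6610²)) / 6610 = 22627 × (22700 + 23642.8) / 6610 ≈ 158638 mm.
Then N = f²/(c·h) = 73² / (0.024 × 158638) = 5329 / 3807.3 ≈ 1.40.

f/1.40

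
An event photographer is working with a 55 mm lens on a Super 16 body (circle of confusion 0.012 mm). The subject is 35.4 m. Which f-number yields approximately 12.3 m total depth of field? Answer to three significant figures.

f/1.20

Write h = H − f = f²/(N·c). The thin-lens limits are Dn = s·h/(h + (s−f)) and Df = s·h/(h − (s−f)), so DoF = Df − Dn = 2·s·(s−f)·h / (h² − (s−f)²).
That is a quadratic in h: DoF·h² − 2·s·(s−f)·h − DoF·(s−f)² = 0 ⇒ h = (s−f)·(s + √(s² + DoF²)) / DoF = 35345 × (35400 + √(35400² + 12300²)) / 12300 = 35345 × (35400 + 37476.0) / 12300 ≈ 209415 mm.
Then N = f²/(c·h) = 55² / (0.012 × 209415) = 3025 / 2513.0 ≈ 1.20.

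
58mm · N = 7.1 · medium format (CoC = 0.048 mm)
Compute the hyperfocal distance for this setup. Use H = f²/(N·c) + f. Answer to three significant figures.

Hyperfocal distance H = f²/(N·c) + f = 58²/(7.1 × 0.048) + 58 = 3364/0.3408 + 58 ≈ 9928.9 mm ≈ 9.93 m.

9.93 m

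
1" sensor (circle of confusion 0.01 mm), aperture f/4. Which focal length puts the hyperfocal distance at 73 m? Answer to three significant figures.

54.0 mm

From H = f²/(N·c) + f, with f ≪ H: f ≈ √(H·N·c) = √(73000 × 4 × 0.01) = √2920.0 ≈ 54.04 mm.
The +f correction barely moves this — solving exactly, f² + N·c·f − N·c·H = 0 ⇒ f = (−N·c + √((N·c)² + 4·N·c·H))/2 = (−0.04 + √11680)/2 ≈ 54.017 mm, so f ≈ 54.0 mm.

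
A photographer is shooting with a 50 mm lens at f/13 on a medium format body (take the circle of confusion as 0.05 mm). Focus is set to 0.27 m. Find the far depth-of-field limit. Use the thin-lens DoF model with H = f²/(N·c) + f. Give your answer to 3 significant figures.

286 mm

Hyperfocal distance H = f²/(N·c) + f = 50²/(13 × 0.05) + 50 = 2500/0.65 + 50 ≈ 3896.2 mm ≈ 3.896 m.
Far limit Df = s·(H − f)/(H − s) = 270 × (3896.2 − 50) / (3896.2 − 270) = 270 × 3846.2 / 3626.2 ≈ 286.38 mm.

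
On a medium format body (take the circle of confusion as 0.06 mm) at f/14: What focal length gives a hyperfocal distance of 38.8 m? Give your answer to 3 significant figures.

180 mm

From H = f²/(N·c) + f, with f ≪ H: f ≈ √(H·N·c) = √(38800 × 14 × 0.06) = √32592 ≈ 180.5 mm.
Exact: f² + N·c·f − N·c·H = 0 ⇒ f = (−N·c + √((N·c)² + 4·N·c·H))/2 = (−0.84 + √130369)/2 ≈ 180.11 mm ≈ 180 mm.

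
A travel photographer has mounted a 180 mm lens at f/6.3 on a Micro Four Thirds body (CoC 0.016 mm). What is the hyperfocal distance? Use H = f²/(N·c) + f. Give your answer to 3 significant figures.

Hyperfocal distance H = f²/(N·c) + f = 180²/(6.3 × 0.016) + 180 = 32400/0.1008 + 180 ≈ 321608.6 mm ≈ 322 m.

322 m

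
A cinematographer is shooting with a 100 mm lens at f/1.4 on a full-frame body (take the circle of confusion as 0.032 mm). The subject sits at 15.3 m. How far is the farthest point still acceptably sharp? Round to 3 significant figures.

Hyperfocal distance H = f²/(N·c) + f = 100²/(1.4 × 0.032) + 100 = 10000/0.0448 + 100 ≈ 223314.3 mm ≈ 223.3 m.
Far limit Df = s·(H − f)/(H − s) = 15300 × (223314.3 − 100) / (223314.3 − 15300) = 15300 × 223214.3 / 208014.3 ≈ 16418 mm ≈ 16.4 m.

16.4 m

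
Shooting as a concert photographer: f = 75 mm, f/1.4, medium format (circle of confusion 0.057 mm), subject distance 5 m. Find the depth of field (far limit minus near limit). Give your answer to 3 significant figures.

0.702 m

Hyperfocal distance H = f²/(N·c) + f = 75²/(1.4 × 0.057) + 75 = 5625/0.0798 + 75 ≈ 70563.7 mm ≈ 70.56 m.
Near limit Dn = s·(H − f)/(H + s − 2f) = 5000 × (70563.7 − 75) / (70563.7 + 5000 − 2 × 75) = 5000 × 70488.7 / 75413.7 ≈ 4673.47 mm.
Far limit Df = s·(H − f)/(H − s) = 5000 × (70563.7 − 75) / (70563.7 − 5000) = 5000 × 70488.7 / 65563.7 ≈ 5375.59 mm.
Depth of field = Df − Dn = 5375.59 − 4673.47 ≈ 702.12 mm ≈ 0.702 m.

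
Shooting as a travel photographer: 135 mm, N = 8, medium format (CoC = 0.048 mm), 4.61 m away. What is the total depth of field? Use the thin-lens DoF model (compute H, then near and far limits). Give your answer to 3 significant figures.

0.877 m

Hyperfocal distance H = f²/(N·c) + f = 135²/(8 × 0.048) + 135 = 18225/0.384 + 135 ≈ 47595.9 mm ≈ 47.60 m.
Near limit Dn = s·(H − f)/(H + s − 2f) = 4610 × (47595.9 − 135) / (47595.9 + 4610 − 2 × 135) = 4610 × 47460.9 / 51935.9 ≈ 4212.78 mm.
Far limit Df = s·(H − f)/(H − s) = 4610 × (47595.9 − 135) / (47595.9 − 4610) = 4610 × 47460.9 / 42985.9 ≈ 5089.92 mm.
Depth of field = Df − Dn = 5089.92 − 4212.78 ≈ 877.14 mm ≈ 0.877 m.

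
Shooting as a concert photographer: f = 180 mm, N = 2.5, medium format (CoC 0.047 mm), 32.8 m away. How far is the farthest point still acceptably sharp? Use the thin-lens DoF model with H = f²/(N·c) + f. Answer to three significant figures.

Hyperfocal distance H = f²/(N·c) + f = 180²/(2.5 × 0.047) + 180 = 32400/0.1175 + 180 ≈ 275924.7 mm ≈ 275.9 m.
Far limit Df = s·(H − f)/(H − s) = 32800 × (275924.7 − 180) / (275924.7 − 32800) = 32800 × 275744.7 / 243124.7 ≈ 37201 mm ≈ 37.2 m.

37.2 m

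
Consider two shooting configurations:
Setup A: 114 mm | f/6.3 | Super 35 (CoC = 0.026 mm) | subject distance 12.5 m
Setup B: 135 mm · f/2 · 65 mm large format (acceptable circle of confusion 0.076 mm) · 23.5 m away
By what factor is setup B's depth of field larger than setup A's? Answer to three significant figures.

2.38

Setup A: H = 114²/(6.3×0.026) + 114 ≈ 79454.7 mm; DoF = Df − Dn = 14812.4 − 10812.1 ≈ 4000.3 mm.
Setup B: H = 135²/(2×0.076) + 135 ≈ 120036.3 mm; DoF = Df − Dn = 29187.8 − 19667.4 ≈ 9520.4 mm.
Ratio = 9520.4 / 4000.3 ≈ 2.38.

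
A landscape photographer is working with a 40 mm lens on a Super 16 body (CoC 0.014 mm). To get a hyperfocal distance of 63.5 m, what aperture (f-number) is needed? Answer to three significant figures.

Rearrange H = f²/(N·c) + f for N: N = f² / ((H − f)·c).
N = 40² / ((63500 − 40) × 0.014) = 1600 / 888.4 ≈ 1.80.

f/1.80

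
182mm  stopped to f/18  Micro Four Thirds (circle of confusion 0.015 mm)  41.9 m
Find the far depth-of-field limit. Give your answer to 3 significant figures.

Hyperfocal distance H = f²/(N·c) + f = 182²/(18 × 0.015) + 182 = 33124/0.27 + 182 ≈ 122863.5 mm ≈ 122.9 m.
Far limit Df = s·(H − f)/(H − s) = 41900 × (122863.5 − 182) / (122863.5 − 41900) = 41900 × 122681.5 / 80963.5 ≈ 63490 mm ≈ 63.5 m.

63.5 m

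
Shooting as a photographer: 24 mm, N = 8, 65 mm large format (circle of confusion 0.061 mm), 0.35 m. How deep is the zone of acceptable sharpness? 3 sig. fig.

209 mm

Hyperfocal distance H = f²/(N·c) + f = 24²/(8 × 0.061) + 24 = 576/0.488 + 24 ≈ 1204.3 mm ≈ 1.204 m.
Near limit Dn = s·(H − f)/(H + s − 2f) = 350 × (1204.3 − 24) / (1204.3 + 350 − 2 × 24) = 350 × 1180.3 / 1506.3 ≈ 274.25 mm.
Far limit Df = s·(H − f)/(H − s) = 350 × (1204.3 − 24) / (1204.3 − 350) = 350 × 1180.3 / 854.3 ≈ 483.56 mm.
Depth of field = Df − Dn = 483.56 − 274.25 ≈ 209.31 mm.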